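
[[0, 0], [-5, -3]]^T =[[0, -5], [0, -3]]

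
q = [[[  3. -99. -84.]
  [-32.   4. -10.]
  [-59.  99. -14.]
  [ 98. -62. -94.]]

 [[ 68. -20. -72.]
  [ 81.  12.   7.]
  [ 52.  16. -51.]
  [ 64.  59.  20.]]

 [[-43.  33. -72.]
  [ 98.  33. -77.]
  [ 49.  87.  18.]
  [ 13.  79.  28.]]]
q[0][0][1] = -99.0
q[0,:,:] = [[3.0, -99.0, -84.0], [-32.0, 4.0, -10.0], [-59.0, 99.0, -14.0], [98.0, -62.0, -94.0]]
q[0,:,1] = [-99.0, 4.0, 99.0, -62.0]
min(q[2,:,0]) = -43.0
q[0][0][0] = 3.0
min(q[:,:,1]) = -99.0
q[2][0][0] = -43.0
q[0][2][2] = -14.0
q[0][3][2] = -94.0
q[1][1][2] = 7.0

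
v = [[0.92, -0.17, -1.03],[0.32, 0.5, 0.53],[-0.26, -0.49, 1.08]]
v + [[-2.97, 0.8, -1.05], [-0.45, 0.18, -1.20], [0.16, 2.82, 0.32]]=[[-2.05, 0.63, -2.08], [-0.13, 0.68, -0.67], [-0.10, 2.33, 1.4]]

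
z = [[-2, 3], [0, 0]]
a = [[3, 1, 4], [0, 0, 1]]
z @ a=[[-6, -2, -5], [0, 0, 0]]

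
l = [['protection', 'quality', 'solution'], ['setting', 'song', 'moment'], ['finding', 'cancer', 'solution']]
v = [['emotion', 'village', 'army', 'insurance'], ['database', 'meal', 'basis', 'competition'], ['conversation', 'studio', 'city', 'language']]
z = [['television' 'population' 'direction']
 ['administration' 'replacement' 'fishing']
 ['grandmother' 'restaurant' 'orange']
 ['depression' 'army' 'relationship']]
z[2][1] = 'restaurant'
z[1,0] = 'administration'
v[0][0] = 'emotion'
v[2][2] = 'city'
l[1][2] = 'moment'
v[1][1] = 'meal'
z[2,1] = 'restaurant'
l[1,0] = 'setting'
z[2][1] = 'restaurant'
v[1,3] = 'competition'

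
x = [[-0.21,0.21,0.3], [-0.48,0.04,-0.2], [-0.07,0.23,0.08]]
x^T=[[-0.21, -0.48, -0.07],[0.21, 0.04, 0.23],[0.30, -0.20, 0.08]]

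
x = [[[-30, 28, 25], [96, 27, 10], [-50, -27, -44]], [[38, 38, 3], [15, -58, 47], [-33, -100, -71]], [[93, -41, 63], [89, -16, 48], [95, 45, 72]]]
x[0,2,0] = -50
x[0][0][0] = -30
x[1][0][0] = 38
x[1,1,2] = 47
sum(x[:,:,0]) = 313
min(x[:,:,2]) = -71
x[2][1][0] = 89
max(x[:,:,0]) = 96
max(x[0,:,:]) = 96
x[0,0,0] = -30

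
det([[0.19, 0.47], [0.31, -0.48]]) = -0.237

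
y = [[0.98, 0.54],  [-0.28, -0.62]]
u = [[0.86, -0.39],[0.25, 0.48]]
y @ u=[[0.98, -0.12], [-0.40, -0.19]]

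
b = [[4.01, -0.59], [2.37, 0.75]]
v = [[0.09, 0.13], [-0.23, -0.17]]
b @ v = [[0.5,0.62], [0.04,0.18]]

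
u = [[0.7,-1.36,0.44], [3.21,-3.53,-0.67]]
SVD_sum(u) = [[0.93, -1.08, -0.15], [3.14, -3.61, -0.50]] + [[-0.23, -0.28, 0.59], [0.07, 0.08, -0.17]]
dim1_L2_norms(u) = [1.59, 4.82]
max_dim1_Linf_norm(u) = 3.53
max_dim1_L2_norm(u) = 4.82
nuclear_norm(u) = 5.75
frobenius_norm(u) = 5.07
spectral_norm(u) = 5.02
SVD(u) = [[-0.29, -0.96], [-0.96, 0.29]] @ diag([5.022318738420428, 0.7234739039599519]) @ [[-0.65, 0.75, 0.10], [0.34, 0.41, -0.85]]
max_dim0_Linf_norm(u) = 3.53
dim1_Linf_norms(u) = [1.36, 3.53]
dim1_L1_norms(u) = [2.5, 7.41]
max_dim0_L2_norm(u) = 3.78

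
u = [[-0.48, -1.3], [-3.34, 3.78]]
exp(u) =[[14.84, -22.3], [-57.29, 87.91]]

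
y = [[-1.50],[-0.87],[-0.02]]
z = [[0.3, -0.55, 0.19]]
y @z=[[-0.45, 0.82, -0.29], [-0.26, 0.48, -0.17], [-0.01, 0.01, -0.0]]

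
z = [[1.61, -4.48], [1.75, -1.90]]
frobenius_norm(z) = 5.42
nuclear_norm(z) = 6.24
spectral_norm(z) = 5.34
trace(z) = -0.29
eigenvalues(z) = [(-0.14+2.18j), (-0.14-2.18j)]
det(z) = 4.78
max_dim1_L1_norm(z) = 6.09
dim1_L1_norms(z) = [6.09, 3.65]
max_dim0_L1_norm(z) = 6.38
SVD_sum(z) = [[1.98, -4.31], [1.03, -2.23]] + [[-0.37, -0.17], [0.72, 0.33]]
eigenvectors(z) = [[0.85+0.00j, (0.85-0j)], [0.33-0.41j, (0.33+0.41j)]]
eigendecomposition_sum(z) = [[0.81+1.15j, -2.24-0.15j], [(0.88+0.06j), (-0.95+1.03j)]] + [[(0.81-1.15j), (-2.24+0.15j)],[0.88-0.06j, (-0.95-1.03j)]]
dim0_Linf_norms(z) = [1.75, 4.48]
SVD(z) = [[-0.89, -0.46], [-0.46, 0.89]] @ diag([5.341715052145853, 0.895030894259213]) @ [[-0.42,0.91], [0.91,0.42]]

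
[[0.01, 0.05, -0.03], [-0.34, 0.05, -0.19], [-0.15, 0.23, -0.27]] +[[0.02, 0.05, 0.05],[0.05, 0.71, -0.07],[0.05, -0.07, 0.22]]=[[0.03, 0.10, 0.02], [-0.29, 0.76, -0.26], [-0.1, 0.16, -0.05]]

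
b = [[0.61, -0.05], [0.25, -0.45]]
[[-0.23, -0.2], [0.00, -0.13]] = b @ [[-0.4, -0.31], [-0.23, 0.12]]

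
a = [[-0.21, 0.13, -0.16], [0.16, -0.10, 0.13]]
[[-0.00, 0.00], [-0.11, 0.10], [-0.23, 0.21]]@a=[[0.00, 0.00, 0.00], [0.04, -0.02, 0.03], [0.08, -0.05, 0.06]]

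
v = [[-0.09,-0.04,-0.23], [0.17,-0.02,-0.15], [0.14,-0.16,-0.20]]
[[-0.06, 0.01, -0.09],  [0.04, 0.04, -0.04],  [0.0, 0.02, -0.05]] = v @ [[0.34,0.16,0.09], [0.16,0.13,-0.11], [0.09,-0.11,0.38]]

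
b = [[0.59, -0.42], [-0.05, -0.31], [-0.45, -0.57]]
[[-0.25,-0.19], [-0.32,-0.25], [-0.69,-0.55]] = b @ [[0.28, 0.23],  [0.99, 0.78]]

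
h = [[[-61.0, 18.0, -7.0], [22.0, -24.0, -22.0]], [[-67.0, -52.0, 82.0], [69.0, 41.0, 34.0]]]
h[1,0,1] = -52.0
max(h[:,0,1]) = 18.0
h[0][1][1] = -24.0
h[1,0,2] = 82.0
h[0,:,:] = [[-61.0, 18.0, -7.0], [22.0, -24.0, -22.0]]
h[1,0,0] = -67.0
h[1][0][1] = -52.0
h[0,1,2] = -22.0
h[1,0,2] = 82.0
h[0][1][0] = 22.0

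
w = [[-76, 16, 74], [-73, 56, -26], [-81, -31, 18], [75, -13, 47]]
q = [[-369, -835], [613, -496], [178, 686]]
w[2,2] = 18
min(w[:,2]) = -26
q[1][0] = 613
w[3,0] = 75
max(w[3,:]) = 75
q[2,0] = 178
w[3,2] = 47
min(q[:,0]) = -369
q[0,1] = -835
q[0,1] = -835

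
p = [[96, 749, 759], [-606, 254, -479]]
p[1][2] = -479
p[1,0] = -606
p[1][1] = 254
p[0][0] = 96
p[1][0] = -606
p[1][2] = -479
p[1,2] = -479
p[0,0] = 96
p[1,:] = [-606, 254, -479]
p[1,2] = -479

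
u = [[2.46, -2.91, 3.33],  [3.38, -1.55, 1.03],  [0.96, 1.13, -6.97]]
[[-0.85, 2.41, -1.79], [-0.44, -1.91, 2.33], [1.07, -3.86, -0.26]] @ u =[[4.34, -3.28, 12.13],[-5.30, 6.87, -19.67],[-10.66, 2.58, 1.40]]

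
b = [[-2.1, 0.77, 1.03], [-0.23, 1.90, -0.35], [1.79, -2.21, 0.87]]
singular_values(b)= [3.81, 1.92, 0.7]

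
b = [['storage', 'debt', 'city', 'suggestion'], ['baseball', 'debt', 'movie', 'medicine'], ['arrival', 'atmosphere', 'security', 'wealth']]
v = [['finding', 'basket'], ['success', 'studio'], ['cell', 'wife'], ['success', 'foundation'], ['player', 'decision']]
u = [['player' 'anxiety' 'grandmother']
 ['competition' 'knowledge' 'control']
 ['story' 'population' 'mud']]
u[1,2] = 'control'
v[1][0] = 'success'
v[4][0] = 'player'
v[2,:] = ['cell', 'wife']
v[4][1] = 'decision'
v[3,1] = 'foundation'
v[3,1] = 'foundation'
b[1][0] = 'baseball'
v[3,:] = ['success', 'foundation']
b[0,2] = 'city'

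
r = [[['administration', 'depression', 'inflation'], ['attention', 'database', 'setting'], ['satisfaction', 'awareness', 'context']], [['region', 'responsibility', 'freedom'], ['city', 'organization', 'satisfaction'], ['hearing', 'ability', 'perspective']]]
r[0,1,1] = 'database'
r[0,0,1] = 'depression'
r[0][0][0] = 'administration'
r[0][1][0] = 'attention'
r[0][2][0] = 'satisfaction'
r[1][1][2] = 'satisfaction'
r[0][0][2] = 'inflation'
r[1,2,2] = 'perspective'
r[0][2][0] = 'satisfaction'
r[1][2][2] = 'perspective'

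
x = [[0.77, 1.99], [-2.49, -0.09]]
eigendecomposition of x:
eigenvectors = [[(-0.13-0.65j),(-0.13+0.65j)], [0.75+0.00j,0.75-0.00j]]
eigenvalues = [(0.34+2.18j), (0.34-2.18j)]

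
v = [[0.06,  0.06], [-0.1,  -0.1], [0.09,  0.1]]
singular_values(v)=[0.21, 0.01]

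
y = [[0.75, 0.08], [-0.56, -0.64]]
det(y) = -0.44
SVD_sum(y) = [[0.59, 0.35], [-0.7, -0.41]] + [[0.16, -0.27], [0.14, -0.23]]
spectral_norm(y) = 1.06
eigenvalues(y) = [0.72, -0.61]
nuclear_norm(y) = 1.47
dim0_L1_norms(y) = [1.31, 0.72]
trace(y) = 0.11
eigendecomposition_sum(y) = [[0.73, 0.04], [-0.30, -0.02]] + [[0.02,0.04],[-0.26,-0.62]]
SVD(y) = [[-0.65,0.76], [0.76,0.65]] @ diag([1.0599642203937216, 0.41057989659155264]) @ [[-0.86, -0.51], [0.51, -0.86]]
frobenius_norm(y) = 1.14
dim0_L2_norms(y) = [0.94, 0.64]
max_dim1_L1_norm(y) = 1.2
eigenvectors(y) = [[0.92, -0.06], [-0.38, 1.00]]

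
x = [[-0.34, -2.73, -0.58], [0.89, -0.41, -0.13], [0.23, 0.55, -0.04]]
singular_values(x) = [2.88, 0.95, 0.14]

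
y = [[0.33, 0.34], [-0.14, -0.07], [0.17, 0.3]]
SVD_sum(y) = [[0.31, 0.36], [-0.09, -0.11], [0.22, 0.26]] + [[0.02, -0.02],[-0.05, 0.04],[-0.05, 0.04]]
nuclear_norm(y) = 0.69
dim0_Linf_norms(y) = [0.33, 0.34]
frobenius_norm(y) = 0.61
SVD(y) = [[-0.79, 0.31], [0.24, -0.64], [-0.56, -0.7]] @ diag([0.5991455865364049, 0.09446992184789432]) @ [[-0.65, -0.76],[0.76, -0.65]]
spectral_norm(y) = 0.60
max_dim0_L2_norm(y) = 0.46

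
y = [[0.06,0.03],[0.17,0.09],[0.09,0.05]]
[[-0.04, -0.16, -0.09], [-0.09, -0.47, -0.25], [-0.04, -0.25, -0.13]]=y@[[-1.66, -1.84, -1.69], [2.14, -1.77, 0.44]]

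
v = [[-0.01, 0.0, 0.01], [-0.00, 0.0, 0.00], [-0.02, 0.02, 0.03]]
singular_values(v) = [0.04, 0.01, 0.0]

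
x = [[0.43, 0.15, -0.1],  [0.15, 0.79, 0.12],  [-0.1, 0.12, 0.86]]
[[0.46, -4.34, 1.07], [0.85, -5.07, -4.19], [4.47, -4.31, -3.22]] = x@[[2.43,-10.16,3.89], [-0.22,-3.63,-5.66], [5.51,-5.69,-2.5]]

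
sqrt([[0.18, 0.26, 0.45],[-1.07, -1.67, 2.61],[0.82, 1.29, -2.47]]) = [[1.03-0.44j, 1.45-0.75j, (1.7-0.95j)], [-0.63+0.78j, (-0.89+1.27j), (-1.04-0.81j)], [(0.01-0.4j), 0.02-0.63j, (0.02+1.26j)]]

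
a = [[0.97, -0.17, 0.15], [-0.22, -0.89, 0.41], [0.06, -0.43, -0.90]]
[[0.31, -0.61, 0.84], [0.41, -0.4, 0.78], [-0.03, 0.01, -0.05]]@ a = [[0.49, 0.13, -0.96], [0.53, -0.05, -0.8], [-0.03, 0.02, 0.04]]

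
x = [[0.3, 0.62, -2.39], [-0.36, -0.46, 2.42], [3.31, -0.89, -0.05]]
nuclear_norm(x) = 7.04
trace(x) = -0.21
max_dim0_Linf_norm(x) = 3.31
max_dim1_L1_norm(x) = 4.25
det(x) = 1.20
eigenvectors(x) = [[-0.03+0.52j,  -0.03-0.52j,  (0.26+0j)], [(-0.01-0.52j),  -0.01+0.52j,  0.93+0.00j], [(0.68+0j),  (0.68-0j),  (0.26+0j)]]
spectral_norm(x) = 3.63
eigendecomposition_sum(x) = [[(0.14+1.25j), 0.30-0.33j, (-1.2-0.08j)], [-0.23-1.25j, -0.28+0.36j, (1.21-0j)], [(1.64-0.26j), -0.46-0.37j, -0.03+1.58j]] + [[0.14-1.25j, (0.3+0.33j), -1.20+0.08j], [(-0.23+1.25j), (-0.28-0.36j), (1.21+0j)], [(1.64+0.26j), (-0.46+0.37j), (-0.03-1.58j)]] + [[(0.03+0j), 0.03+0.00j, 0j], [(0.09+0j), 0.09+0.00j, 0.00+0.00j], [(0.03+0j), 0.03+0.00j, 0j]]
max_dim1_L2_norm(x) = 3.43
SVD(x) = [[-0.56, 0.44, -0.71], [0.57, -0.41, -0.71], [-0.60, -0.8, -0.02]] @ diag([3.6251746551505093, 3.314042063591039, 0.10016945843735811]) @ [[-0.65, -0.02, 0.76],[-0.72, 0.35, -0.60],[-0.26, -0.94, -0.25]]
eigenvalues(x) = [(-0.16+3.19j), (-0.16-3.19j), (0.12+0j)]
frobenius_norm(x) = 4.91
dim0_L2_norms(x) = [3.34, 1.18, 3.4]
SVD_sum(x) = [[1.32, 0.04, -1.54], [-1.35, -0.04, 1.58], [1.41, 0.05, -1.65]] + [[-1.03, 0.51, -0.87], [0.97, -0.48, 0.82], [1.9, -0.94, 1.6]] + [[0.02, 0.07, 0.02], [0.02, 0.07, 0.02], [0.0, 0.00, 0.0]]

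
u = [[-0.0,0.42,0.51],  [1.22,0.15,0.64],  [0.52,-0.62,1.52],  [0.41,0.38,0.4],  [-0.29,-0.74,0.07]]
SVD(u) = [[0.18,  0.18,  -0.73], [0.57,  0.45,  0.58], [0.76,  -0.51,  -0.19], [0.25,  0.34,  -0.21], [-0.02,  -0.62,  0.24]] @ diag([2.1006506630189827, 1.2489945552247141, 0.6771849030928885]) @ [[0.57, -0.1, 0.81], [0.48, 0.84, -0.24], [0.66, -0.53, -0.53]]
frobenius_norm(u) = 2.54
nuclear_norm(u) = 4.03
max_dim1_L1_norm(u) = 2.66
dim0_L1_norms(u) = [2.44, 2.31, 3.14]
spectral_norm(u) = 2.10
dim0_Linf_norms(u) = [1.22, 0.74, 1.52]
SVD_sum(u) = [[0.21, -0.04, 0.31], [0.69, -0.12, 0.98], [0.91, -0.15, 1.30], [0.30, -0.05, 0.43], [-0.02, 0.0, -0.03]] + [[0.11, 0.19, -0.06], [0.27, 0.47, -0.14], [-0.31, -0.54, 0.15], [0.2, 0.36, -0.1], [-0.38, -0.66, 0.19]] + [[-0.33, 0.26, 0.26], [0.26, -0.21, -0.21], [-0.09, 0.07, 0.07], [-0.09, 0.08, 0.07], [0.11, -0.09, -0.09]]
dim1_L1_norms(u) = [0.93, 2.01, 2.66, 1.19, 1.1]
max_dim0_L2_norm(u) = 1.77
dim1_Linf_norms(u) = [0.51, 1.22, 1.52, 0.41, 0.74]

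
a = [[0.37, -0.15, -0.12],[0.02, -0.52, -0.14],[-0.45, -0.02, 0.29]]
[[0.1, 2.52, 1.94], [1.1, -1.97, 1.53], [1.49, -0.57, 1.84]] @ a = [[-0.79, -1.36, 0.20], [-0.32, 0.83, 0.59], [-0.29, 0.04, 0.43]]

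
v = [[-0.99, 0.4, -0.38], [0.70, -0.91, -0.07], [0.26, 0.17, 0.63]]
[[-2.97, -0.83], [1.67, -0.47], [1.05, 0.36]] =v @ [[3.15, 2.03], [0.57, 2.14], [0.22, -0.85]]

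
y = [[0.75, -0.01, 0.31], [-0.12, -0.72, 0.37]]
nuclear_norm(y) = 1.63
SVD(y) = [[0.64, 0.76],  [0.76, -0.64]] @ diag([0.8346080911020672, 0.7948769302646564]) @ [[0.47, -0.67, 0.58], [0.82, 0.57, -0.00]]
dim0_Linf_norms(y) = [0.75, 0.72, 0.37]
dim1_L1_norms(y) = [1.07, 1.21]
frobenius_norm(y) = 1.15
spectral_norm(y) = 0.83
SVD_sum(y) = [[0.25, -0.36, 0.31], [0.30, -0.43, 0.37]] + [[0.5,0.35,-0.0], [-0.42,-0.29,0.00]]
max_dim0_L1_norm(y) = 0.87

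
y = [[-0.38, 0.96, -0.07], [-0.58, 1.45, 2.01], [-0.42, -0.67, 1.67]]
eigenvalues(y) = [(-0.33+0j), (1.54+1.33j), (1.54-1.33j)]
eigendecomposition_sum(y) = [[-0.31+0.00j, (0.12+0j), -0.13-0.00j], [-0.02+0.00j, 0.01+0.00j, (-0.01-0j)], [(-0.07+0j), (0.03+0j), -0.03-0.00j]] + [[(-0.03+0.14j), 0.42+0.07j, (0.03-0.64j)], [(-0.28+0.23j), 0.72+0.76j, 1.01-1.20j], [(-0.17-0.13j), (-0.35+0.53j), (0.85+0.43j)]] + [[-0.03-0.14j, 0.42-0.07j, (0.03+0.64j)], [(-0.28-0.23j), (0.72-0.76j), (1.01+1.2j)], [(-0.17+0.13j), (-0.35-0.53j), (0.85-0.43j)]]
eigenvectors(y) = [[0.97+0.00j, 0.26-0.20j, (0.26+0.2j)], [0.06+0.00j, (0.81+0j), (0.81-0j)], [0.22+0.00j, 0.11+0.48j, 0.11-0.48j]]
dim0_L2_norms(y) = [0.81, 1.86, 2.61]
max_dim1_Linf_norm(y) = 2.01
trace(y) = 2.74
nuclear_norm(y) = 4.80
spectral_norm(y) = 2.85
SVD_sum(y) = [[-0.11, 0.15, 0.36],[-0.66, 0.95, 2.2],[-0.35, 0.51, 1.18]] + [[-0.04, 0.84, -0.37],[-0.02, 0.49, -0.22],[0.06, -1.16, 0.52]] + [[-0.23,  -0.04,  -0.05], [0.1,  0.02,  0.02], [-0.12,  -0.02,  -0.03]]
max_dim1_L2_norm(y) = 2.55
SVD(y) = [[0.14, 0.56, -0.82], [0.87, 0.32, 0.37], [0.47, -0.77, -0.44]] @ diag([2.851253801328559, 1.6579954076240462, 0.2924089408807688]) @ [[-0.27,0.38,0.89], [-0.05,0.91,-0.41], [0.96,0.15,0.22]]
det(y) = -1.38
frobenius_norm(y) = 3.31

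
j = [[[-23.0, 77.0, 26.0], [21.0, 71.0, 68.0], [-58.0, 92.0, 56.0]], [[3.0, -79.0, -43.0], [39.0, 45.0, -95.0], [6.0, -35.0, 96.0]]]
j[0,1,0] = 21.0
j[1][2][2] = 96.0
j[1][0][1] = -79.0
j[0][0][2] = 26.0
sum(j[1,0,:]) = -119.0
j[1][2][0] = 6.0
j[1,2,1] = -35.0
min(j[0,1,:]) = 21.0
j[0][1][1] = 71.0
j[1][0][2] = -43.0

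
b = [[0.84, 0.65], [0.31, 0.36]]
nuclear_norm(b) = 1.25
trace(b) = 1.20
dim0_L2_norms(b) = [0.9, 0.74]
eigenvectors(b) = [[0.92,-0.66],[0.38,0.76]]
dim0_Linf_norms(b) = [0.84, 0.65]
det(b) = 0.10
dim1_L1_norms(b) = [1.49, 0.67]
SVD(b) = [[-0.91, -0.40], [-0.4, 0.91]] @ diag([1.1602747877067041, 0.08696215850680501]) @ [[-0.77, -0.64], [-0.64, 0.77]]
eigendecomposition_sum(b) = [[0.82, 0.71], [0.34, 0.29]] + [[0.02,-0.06], [-0.03,0.07]]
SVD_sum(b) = [[0.82, 0.68], [0.36, 0.30]] + [[0.02, -0.03],  [-0.05, 0.06]]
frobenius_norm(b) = 1.16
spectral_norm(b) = 1.16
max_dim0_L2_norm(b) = 0.9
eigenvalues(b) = [1.11, 0.09]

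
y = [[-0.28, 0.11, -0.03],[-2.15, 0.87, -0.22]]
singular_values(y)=[2.35, 0.0]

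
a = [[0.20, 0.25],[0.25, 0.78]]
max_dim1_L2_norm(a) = 0.82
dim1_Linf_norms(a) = [0.25, 0.78]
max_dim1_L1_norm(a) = 1.03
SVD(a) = [[-0.35, -0.94],[-0.94, 0.35]] @ diag([0.872883794381533, 0.1071162056184671]) @ [[-0.35, -0.94], [-0.94, 0.35]]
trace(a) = 0.98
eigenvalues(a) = [0.11, 0.87]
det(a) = 0.09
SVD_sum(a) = [[0.11, 0.28], [0.28, 0.77]] + [[0.09,  -0.03], [-0.03,  0.01]]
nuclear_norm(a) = 0.98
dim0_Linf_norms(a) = [0.25, 0.78]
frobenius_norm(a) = 0.88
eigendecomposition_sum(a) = [[0.09,-0.03], [-0.03,0.01]] + [[0.11,0.28],[0.28,0.77]]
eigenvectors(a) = [[-0.94, -0.35],[0.35, -0.94]]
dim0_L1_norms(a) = [0.45, 1.03]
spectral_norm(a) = 0.87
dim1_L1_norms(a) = [0.45, 1.03]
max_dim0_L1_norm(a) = 1.03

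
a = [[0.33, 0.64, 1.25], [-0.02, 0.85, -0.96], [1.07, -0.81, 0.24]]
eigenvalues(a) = [-1.21, 1.0, 1.62]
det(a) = -1.96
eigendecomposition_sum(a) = [[-0.42, 0.37, 0.61], [0.19, -0.17, -0.28], [0.42, -0.37, -0.61]] + [[0.48,0.38,0.31], [0.76,0.6,0.49], [-0.13,-0.10,-0.08]] + [[0.27,-0.12,0.33], [-0.97,0.42,-1.17], [0.78,-0.33,0.93]]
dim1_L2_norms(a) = [1.44, 1.28, 1.36]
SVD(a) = [[-0.52, 0.8, -0.3], [0.63, 0.13, -0.76], [-0.57, -0.59, -0.57]] @ diag([1.741339283792907, 1.369866195758999, 0.8217688874838055]) @ [[-0.46, 0.38, -0.8], [-0.27, 0.8, 0.53], [-0.85, -0.46, 0.26]]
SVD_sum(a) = [[0.42, -0.35, 0.73], [-0.5, 0.42, -0.89], [0.45, -0.38, 0.80]] + [[-0.30, 0.87, 0.58],[-0.05, 0.14, 0.09],[0.22, -0.65, -0.43]] + [[0.21,0.12,-0.07],[0.53,0.29,-0.16],[0.4,0.22,-0.12]]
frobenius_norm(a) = 2.36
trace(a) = 1.42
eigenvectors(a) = [[0.67, 0.53, -0.21], [-0.31, 0.84, 0.76], [-0.67, -0.14, -0.61]]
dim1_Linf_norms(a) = [1.25, 0.96, 1.07]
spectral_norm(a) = 1.74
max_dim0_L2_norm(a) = 1.59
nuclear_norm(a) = 3.93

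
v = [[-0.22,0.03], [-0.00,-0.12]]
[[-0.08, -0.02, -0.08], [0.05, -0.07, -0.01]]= v@[[0.31,  0.19,  0.37], [-0.43,  0.61,  0.1]]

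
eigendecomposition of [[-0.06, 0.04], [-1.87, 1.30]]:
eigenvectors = [[-0.57, -0.03], [-0.82, -1.0]]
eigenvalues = [-0.0, 1.24]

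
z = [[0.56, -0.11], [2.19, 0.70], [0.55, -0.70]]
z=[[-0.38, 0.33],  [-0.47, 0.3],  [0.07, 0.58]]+[[0.94,-0.44], [2.66,0.4], [0.48,-1.28]]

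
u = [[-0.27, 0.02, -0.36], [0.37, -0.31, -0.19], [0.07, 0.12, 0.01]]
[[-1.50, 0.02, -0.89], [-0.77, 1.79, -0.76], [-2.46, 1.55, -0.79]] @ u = [[0.35, -0.14, 0.53],[0.82, -0.66, -0.07],[1.18, -0.62, 0.58]]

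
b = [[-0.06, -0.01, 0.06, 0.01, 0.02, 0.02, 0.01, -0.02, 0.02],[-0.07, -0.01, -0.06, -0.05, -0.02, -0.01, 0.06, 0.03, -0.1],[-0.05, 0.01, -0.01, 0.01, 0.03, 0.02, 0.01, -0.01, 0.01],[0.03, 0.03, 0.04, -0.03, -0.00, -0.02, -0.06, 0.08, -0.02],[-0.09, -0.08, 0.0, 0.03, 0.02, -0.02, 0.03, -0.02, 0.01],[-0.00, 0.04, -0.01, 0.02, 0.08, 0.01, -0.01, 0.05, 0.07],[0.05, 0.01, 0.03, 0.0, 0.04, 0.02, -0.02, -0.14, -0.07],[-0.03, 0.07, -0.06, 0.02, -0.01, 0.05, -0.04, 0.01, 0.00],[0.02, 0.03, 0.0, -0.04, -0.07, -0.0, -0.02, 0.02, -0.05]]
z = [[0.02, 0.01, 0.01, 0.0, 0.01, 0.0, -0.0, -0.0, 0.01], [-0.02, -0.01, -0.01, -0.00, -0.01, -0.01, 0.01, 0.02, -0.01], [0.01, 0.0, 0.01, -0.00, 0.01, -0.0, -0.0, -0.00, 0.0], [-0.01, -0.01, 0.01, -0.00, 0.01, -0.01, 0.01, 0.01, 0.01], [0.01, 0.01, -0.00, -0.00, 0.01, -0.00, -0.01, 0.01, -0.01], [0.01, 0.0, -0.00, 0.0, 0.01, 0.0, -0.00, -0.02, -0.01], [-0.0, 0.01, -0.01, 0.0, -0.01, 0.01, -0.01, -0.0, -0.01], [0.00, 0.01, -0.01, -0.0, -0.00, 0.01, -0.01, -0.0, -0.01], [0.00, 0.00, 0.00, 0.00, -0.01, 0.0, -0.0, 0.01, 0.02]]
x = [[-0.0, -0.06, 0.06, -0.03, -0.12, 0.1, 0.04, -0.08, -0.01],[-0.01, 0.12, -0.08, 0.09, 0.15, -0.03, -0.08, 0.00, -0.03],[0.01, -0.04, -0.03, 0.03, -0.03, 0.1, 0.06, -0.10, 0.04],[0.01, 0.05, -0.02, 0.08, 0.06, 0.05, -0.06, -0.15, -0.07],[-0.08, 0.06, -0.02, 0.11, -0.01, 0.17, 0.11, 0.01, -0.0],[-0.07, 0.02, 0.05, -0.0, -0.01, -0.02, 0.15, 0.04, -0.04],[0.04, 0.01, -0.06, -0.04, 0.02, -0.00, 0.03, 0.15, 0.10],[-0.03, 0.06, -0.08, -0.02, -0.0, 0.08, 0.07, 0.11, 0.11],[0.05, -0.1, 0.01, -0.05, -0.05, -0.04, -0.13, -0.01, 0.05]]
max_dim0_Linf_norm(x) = 0.17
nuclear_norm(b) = 0.93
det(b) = 0.00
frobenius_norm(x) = 0.63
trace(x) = 0.33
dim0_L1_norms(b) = [0.4, 0.29, 0.27, 0.21, 0.29, 0.17, 0.26, 0.38, 0.35]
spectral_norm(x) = 0.35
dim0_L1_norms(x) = [0.3, 0.52, 0.41, 0.45, 0.45, 0.59, 0.73, 0.65, 0.45]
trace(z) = 0.04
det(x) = 0.00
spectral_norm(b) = 0.20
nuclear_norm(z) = 0.17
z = x @ b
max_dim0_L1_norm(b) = 0.4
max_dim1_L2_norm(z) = 0.04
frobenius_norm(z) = 0.08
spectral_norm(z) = 0.05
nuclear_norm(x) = 1.41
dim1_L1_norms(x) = [0.5, 0.59, 0.44, 0.55, 0.57, 0.4, 0.45, 0.56, 0.49]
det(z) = 0.00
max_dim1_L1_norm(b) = 0.41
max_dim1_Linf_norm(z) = 0.02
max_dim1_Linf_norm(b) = 0.14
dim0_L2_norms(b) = [0.15, 0.12, 0.12, 0.08, 0.12, 0.07, 0.1, 0.18, 0.15]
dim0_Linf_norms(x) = [0.08, 0.12, 0.08, 0.11, 0.15, 0.17, 0.15, 0.15, 0.11]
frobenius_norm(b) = 0.38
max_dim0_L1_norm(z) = 0.09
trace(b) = -0.14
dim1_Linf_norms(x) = [0.12, 0.15, 0.1, 0.15, 0.17, 0.15, 0.15, 0.11, 0.13]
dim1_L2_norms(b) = [0.1, 0.16, 0.07, 0.12, 0.13, 0.13, 0.17, 0.12, 0.11]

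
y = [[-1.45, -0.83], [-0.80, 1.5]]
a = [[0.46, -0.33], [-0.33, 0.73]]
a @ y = [[-0.40, -0.88], [-0.11, 1.37]]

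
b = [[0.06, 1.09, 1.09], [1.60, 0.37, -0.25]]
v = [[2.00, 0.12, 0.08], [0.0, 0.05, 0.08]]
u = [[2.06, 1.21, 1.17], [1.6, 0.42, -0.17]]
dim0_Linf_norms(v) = [2.0, 0.12, 0.08]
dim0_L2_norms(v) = [2.0, 0.13, 0.11]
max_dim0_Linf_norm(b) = 1.6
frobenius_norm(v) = 2.01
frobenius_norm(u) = 3.14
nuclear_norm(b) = 3.20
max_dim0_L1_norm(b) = 1.66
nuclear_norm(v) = 2.10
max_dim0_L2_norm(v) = 2.0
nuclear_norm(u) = 3.87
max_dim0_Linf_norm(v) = 2.0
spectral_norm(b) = 1.69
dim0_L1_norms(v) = [2.0, 0.17, 0.16]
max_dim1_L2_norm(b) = 1.66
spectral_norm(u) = 3.02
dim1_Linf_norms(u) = [2.06, 1.6]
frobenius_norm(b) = 2.27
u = v + b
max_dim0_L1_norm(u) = 3.66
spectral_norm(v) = 2.01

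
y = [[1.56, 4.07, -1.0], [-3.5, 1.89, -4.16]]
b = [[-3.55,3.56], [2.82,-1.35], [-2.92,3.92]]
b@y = [[-18.0, -7.72, -11.26], [9.12, 8.93, 2.80], [-18.28, -4.48, -13.39]]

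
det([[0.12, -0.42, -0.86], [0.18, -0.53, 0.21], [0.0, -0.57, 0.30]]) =0.106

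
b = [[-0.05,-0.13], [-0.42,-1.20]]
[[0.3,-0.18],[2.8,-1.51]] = b @ [[-0.16, 3.12], [-2.28, 0.17]]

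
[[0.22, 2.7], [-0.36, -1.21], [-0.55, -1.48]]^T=[[0.22,-0.36,-0.55],[2.7,-1.21,-1.48]]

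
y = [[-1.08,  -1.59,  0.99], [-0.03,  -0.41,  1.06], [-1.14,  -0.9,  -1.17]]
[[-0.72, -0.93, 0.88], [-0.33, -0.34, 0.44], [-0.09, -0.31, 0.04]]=y @[[0.18, 0.18, -0.24], [0.18, 0.35, -0.18], [-0.24, -0.18, 0.34]]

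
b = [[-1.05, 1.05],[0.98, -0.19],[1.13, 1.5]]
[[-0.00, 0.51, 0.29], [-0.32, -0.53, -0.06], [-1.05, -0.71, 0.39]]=b @ [[-0.40, -0.55, -0.01], [-0.40, -0.06, 0.27]]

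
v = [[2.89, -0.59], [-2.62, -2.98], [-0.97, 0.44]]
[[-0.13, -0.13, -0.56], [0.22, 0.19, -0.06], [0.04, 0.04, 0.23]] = v @ [[-0.05,-0.05,-0.16],[-0.03,-0.02,0.16]]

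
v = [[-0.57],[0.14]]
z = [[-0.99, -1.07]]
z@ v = [[0.41]]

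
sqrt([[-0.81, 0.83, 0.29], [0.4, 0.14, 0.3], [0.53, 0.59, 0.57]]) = [[(0.12+0.89j),0.25-0.49j,(0.22-0.09j)], [(0.15-0.22j),(0.32+0.28j),(0.29-0.06j)], [0.31-0.22j,0.66-0.06j,0.59+0.11j]]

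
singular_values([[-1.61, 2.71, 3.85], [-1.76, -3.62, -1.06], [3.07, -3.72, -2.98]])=[7.8, 3.43, 1.27]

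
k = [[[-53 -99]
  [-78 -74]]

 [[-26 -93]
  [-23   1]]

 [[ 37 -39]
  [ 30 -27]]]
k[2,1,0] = 30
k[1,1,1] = 1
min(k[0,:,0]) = -78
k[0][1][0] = -78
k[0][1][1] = -74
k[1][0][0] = -26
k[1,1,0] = -23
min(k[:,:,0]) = -78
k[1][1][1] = 1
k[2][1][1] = -27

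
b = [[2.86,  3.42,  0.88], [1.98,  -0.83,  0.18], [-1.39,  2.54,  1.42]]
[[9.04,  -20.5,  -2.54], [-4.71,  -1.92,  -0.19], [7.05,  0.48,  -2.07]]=b@[[-0.60, -3.34, -0.16], [3.74, -4.53, -0.36], [-2.31, 5.17, -0.97]]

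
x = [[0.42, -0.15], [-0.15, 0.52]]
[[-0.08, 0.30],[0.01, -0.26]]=x@[[-0.21, 0.60], [-0.04, -0.32]]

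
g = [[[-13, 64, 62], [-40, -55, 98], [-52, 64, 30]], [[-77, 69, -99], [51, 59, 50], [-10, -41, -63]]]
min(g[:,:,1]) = -55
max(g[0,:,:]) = 98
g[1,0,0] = -77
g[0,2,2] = 30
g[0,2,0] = -52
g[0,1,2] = 98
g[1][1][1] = 59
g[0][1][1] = -55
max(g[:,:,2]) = 98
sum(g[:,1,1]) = 4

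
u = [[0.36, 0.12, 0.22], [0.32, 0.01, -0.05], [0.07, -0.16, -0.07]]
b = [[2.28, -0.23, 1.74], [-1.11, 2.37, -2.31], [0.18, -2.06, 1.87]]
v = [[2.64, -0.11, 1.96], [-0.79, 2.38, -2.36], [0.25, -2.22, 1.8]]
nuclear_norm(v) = 7.48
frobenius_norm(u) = 0.58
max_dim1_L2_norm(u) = 0.44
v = b + u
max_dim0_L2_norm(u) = 0.49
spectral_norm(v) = 4.98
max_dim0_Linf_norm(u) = 0.36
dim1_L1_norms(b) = [4.25, 5.79, 4.11]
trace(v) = 6.82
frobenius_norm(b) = 5.31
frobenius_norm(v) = 5.56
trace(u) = 0.30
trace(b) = 6.52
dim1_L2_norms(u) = [0.44, 0.32, 0.19]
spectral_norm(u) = 0.51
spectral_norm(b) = 4.89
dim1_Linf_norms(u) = [0.36, 0.32, 0.16]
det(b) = 2.11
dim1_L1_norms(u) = [0.7, 0.38, 0.3]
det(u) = -0.01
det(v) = -0.34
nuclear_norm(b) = 7.17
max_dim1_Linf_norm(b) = 2.37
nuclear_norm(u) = 0.86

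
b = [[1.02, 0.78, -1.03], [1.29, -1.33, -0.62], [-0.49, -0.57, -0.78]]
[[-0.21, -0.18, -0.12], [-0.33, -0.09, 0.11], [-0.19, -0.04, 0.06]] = b @ [[-0.06, -0.05, -0.02],  [0.09, -0.03, -0.11],  [0.21, 0.1, 0.01]]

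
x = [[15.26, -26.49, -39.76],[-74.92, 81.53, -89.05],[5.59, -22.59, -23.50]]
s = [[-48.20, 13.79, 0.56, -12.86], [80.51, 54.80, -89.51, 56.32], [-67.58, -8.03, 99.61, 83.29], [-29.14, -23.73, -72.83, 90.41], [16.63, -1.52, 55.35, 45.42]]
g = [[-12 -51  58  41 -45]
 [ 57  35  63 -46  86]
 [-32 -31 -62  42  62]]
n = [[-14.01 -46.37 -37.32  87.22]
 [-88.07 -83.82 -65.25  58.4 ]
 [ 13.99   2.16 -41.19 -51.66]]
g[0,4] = -45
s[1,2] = -89.51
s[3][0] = -29.14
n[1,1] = -83.82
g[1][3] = -46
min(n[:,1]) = -83.82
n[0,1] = -46.37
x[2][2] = -23.5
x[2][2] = -23.5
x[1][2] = -89.05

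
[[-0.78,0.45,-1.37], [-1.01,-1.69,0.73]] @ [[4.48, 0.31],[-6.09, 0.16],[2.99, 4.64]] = [[-10.33, -6.53], [7.95, 2.8]]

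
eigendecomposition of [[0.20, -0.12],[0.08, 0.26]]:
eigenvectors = [[(0.77+0j), 0.77-0.00j],  [-0.19-0.60j, -0.19+0.60j]]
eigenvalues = [(0.23+0.09j), (0.23-0.09j)]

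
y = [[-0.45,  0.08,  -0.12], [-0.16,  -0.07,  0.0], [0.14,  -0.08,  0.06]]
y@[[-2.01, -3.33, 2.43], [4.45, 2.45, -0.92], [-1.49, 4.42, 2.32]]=[[1.44, 1.16, -1.45], [0.01, 0.36, -0.32], [-0.73, -0.40, 0.55]]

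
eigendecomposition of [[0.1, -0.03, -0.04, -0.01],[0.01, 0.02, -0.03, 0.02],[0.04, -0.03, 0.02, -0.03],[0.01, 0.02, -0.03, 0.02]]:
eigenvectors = [[(0.25+0.36j),(0.25-0.36j),0.46+0.00j,0.23+0.00j], [-0.42+0.17j,-0.42-0.17j,0.44+0.00j,(-0.18+0j)], [0.63+0.00j,0.63-0.00j,(0.63+0j),0.50+0.00j], [-0.42+0.17j,-0.42-0.17j,0.44+0.00j,0.82+0.00j]]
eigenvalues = [(0.08+0.01j), (0.08-0.01j), (0.01+0j), (-0+0j)]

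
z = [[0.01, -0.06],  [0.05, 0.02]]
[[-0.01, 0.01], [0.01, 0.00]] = z @ [[0.04, 0.10], [0.23, -0.1]]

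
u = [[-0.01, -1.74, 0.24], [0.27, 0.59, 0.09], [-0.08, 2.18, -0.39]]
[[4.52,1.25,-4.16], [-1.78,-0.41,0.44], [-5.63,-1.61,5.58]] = u@[[-2.08, -0.99, -2.98], [-2.34, -0.49, 2.27], [1.79, 1.6, -1.00]]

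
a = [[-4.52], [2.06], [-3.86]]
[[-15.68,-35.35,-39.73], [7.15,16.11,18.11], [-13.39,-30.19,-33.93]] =a@[[3.47, 7.82, 8.79]]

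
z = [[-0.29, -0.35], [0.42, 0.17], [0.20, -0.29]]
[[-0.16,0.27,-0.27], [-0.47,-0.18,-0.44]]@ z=[[0.11, 0.18], [-0.03, 0.26]]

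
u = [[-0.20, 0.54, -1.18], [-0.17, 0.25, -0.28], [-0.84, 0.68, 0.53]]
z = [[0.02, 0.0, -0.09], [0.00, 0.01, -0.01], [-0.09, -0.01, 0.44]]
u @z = [[0.10,0.02,-0.51], [0.02,0.01,-0.11], [-0.06,0.00,0.30]]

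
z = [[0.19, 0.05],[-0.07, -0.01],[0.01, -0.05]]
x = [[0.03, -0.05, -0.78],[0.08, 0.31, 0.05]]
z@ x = [[0.01,0.01,-0.15], [-0.00,0.00,0.05], [-0.0,-0.02,-0.01]]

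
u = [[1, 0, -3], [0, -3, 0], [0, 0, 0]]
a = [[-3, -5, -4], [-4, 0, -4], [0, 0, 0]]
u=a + [[4, 5, 1], [4, -3, 4], [0, 0, 0]]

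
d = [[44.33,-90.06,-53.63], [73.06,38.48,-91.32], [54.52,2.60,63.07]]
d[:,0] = [44.33, 73.06, 54.52]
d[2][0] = 54.52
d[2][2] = 63.07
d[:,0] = [44.33, 73.06, 54.52]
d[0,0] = 44.33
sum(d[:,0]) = 171.91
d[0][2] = -53.63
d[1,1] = 38.48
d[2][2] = 63.07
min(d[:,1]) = -90.06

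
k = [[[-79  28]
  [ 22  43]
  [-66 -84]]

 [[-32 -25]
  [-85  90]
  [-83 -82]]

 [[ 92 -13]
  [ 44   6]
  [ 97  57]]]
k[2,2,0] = 97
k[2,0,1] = -13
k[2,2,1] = 57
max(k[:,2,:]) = 97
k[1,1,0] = -85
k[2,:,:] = [[92, -13], [44, 6], [97, 57]]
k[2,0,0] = 92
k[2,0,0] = 92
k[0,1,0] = 22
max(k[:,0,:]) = 92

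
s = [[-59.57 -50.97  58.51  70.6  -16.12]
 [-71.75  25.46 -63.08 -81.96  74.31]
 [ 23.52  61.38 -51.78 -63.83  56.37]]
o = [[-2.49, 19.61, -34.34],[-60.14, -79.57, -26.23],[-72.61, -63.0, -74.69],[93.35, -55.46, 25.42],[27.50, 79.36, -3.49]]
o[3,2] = 25.42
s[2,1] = 61.38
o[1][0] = -60.14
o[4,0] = 27.5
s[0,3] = 70.6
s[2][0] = 23.52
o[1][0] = -60.14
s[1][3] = -81.96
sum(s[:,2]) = -56.35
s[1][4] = 74.31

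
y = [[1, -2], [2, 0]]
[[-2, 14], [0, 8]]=y@[[0, 4], [1, -5]]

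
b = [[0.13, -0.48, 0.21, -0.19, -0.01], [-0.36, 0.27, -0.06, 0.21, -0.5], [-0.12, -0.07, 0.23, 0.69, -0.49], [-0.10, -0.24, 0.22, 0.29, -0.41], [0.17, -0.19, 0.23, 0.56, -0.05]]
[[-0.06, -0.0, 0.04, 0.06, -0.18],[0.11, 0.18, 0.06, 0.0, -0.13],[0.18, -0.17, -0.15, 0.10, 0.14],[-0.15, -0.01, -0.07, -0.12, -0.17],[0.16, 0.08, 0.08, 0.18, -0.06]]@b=[[-0.05, 0.05, -0.03, -0.04, -0.03], [-0.08, 0.02, -0.00, -0.01, -0.11], [0.12, -0.17, 0.07, -0.07, 0.11], [-0.02, 0.14, -0.11, -0.15, 0.10], [-0.05, -0.09, 0.07, 0.06, -0.15]]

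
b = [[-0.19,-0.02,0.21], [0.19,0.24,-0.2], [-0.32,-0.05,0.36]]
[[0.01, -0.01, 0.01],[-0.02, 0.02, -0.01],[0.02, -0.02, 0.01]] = b@ [[-0.02, -0.02, -0.06], [-0.04, 0.06, -0.01], [0.02, -0.06, -0.03]]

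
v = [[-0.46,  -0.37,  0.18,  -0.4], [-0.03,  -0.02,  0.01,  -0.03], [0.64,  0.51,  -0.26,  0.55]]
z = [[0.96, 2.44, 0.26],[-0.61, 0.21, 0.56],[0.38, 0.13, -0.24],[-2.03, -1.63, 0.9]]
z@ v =[[-0.35, -0.27, 0.13, -0.31], [0.63, 0.51, -0.25, 0.55], [-0.33, -0.27, 0.13, -0.29], [1.56, 1.24, -0.62, 1.36]]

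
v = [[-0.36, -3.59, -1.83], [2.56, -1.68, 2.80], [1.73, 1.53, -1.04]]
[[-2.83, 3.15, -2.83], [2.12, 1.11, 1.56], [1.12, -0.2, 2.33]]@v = [[4.19, 0.54, 16.94],[4.78, -7.09, -2.39],[3.12, -0.12, -5.03]]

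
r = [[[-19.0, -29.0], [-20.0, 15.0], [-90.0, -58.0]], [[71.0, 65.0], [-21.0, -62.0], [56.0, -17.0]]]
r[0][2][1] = -58.0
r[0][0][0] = -19.0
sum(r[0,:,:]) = -201.0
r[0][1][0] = -20.0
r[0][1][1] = 15.0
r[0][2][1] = -58.0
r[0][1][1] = 15.0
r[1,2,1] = -17.0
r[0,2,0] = -90.0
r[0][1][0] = -20.0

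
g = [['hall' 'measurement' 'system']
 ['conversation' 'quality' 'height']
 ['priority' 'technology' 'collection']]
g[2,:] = ['priority', 'technology', 'collection']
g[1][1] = 'quality'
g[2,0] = 'priority'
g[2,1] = 'technology'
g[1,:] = ['conversation', 'quality', 'height']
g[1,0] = 'conversation'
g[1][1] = 'quality'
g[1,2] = 'height'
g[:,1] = ['measurement', 'quality', 'technology']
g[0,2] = 'system'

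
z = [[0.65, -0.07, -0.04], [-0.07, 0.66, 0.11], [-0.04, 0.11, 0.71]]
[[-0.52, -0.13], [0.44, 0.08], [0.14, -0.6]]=z @ [[-0.74, -0.23], [0.58, 0.24], [0.07, -0.9]]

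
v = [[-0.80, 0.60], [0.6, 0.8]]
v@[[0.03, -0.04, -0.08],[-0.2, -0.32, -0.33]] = [[-0.14, -0.16, -0.13], [-0.14, -0.28, -0.31]]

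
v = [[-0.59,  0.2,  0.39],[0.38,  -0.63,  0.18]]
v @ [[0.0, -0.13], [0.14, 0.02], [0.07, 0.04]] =[[0.06, 0.1], [-0.08, -0.05]]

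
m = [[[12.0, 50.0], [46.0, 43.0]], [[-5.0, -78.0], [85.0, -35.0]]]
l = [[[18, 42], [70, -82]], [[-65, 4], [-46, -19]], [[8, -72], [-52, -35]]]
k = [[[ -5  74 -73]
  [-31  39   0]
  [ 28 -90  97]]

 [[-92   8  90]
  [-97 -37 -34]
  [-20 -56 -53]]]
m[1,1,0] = 85.0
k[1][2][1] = -56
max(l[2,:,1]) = -35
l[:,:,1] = [[42, -82], [4, -19], [-72, -35]]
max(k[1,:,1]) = 8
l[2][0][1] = -72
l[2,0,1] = -72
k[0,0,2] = -73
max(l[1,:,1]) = 4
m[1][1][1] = -35.0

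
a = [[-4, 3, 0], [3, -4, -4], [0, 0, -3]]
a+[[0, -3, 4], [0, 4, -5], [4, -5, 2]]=[[-4, 0, 4], [3, 0, -9], [4, -5, -1]]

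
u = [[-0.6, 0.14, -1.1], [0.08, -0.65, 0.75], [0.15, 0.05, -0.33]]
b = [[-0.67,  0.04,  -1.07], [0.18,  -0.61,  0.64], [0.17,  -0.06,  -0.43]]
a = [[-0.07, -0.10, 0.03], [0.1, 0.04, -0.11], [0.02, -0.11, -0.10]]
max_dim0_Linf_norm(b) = 1.07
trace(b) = -1.71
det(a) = -0.00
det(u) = -0.20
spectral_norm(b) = 1.48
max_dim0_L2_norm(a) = 0.15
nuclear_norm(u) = 2.32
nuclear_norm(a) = 0.35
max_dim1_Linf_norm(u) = 1.1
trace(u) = -1.58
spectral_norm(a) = 0.19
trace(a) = -0.13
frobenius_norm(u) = 1.65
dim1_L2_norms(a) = [0.13, 0.15, 0.15]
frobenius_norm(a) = 0.25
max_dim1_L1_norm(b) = 1.78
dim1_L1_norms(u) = [1.84, 1.48, 0.53]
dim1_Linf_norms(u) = [1.1, 0.75, 0.33]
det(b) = -0.29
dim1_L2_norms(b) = [1.26, 0.9, 0.47]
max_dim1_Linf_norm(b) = 1.07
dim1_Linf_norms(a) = [0.1, 0.11, 0.11]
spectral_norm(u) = 1.54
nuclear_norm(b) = 2.39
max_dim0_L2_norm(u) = 1.37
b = a + u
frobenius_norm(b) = 1.62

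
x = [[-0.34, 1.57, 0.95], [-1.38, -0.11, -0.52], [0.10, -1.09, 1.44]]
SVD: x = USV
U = [[0.61, 0.77, -0.2],  [0.27, -0.43, -0.86],  [-0.75, 0.47, -0.47]]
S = [1.96, 1.83, 1.31]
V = [[-0.33, 0.89, -0.32],[0.21, 0.40, 0.89],[0.92, 0.23, -0.32]]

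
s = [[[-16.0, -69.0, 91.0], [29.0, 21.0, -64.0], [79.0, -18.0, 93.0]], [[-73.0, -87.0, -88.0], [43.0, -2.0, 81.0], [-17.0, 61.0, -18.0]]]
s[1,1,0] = 43.0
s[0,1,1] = 21.0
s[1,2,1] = 61.0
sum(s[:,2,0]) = 62.0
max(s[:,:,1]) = 61.0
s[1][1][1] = -2.0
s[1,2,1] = 61.0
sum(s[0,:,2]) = 120.0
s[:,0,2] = [91.0, -88.0]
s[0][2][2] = 93.0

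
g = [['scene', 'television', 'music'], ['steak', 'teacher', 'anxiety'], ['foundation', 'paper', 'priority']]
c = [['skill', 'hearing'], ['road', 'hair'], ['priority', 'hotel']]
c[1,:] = ['road', 'hair']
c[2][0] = 'priority'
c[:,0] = ['skill', 'road', 'priority']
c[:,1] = ['hearing', 'hair', 'hotel']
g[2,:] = ['foundation', 'paper', 'priority']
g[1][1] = 'teacher'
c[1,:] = ['road', 'hair']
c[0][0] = 'skill'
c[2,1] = 'hotel'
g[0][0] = 'scene'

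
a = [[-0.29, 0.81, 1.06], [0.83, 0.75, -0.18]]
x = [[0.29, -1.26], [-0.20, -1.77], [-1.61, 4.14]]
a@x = [[-1.95,3.32], [0.38,-3.12]]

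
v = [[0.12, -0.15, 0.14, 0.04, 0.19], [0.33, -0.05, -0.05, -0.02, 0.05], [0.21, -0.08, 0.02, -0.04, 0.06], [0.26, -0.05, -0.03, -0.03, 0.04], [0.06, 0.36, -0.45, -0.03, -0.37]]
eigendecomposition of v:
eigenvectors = [[0.33, -0.40, -0.16, -0.21, 0.13], [-0.24, -0.69, -0.49, -0.38, 0.8], [-0.11, -0.25, -0.60, -0.63, 0.45], [-0.20, -0.46, -0.52, -0.48, -0.27], [-0.89, -0.29, 0.31, 0.43, 0.28]]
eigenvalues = [-0.36, 0.13, -0.05, -0.03, 0.0]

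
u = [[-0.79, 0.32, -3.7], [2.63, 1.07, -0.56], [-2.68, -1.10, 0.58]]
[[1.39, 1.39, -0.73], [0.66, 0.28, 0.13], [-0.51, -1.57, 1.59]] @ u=[[4.51, 2.74, -6.34],  [-0.13, 0.37, -2.52],  [-7.99, -3.59, 3.69]]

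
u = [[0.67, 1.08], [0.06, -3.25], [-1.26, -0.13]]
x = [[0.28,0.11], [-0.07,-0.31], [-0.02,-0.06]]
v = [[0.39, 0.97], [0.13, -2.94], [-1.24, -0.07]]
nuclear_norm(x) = 0.60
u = x + v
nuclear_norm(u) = 4.85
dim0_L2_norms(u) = [1.43, 3.43]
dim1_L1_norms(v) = [1.36, 3.07, 1.31]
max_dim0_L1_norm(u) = 4.46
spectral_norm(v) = 3.10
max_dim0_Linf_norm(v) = 2.94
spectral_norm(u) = 3.43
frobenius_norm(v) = 3.36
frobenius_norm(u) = 3.71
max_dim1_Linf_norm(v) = 2.94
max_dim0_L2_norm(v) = 3.1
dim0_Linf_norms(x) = [0.28, 0.31]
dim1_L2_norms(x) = [0.3, 0.32, 0.06]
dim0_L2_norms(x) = [0.29, 0.33]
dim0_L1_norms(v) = [1.76, 3.98]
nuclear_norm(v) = 4.40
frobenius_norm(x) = 0.44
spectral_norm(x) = 0.39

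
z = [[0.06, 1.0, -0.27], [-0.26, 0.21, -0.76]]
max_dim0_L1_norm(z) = 1.21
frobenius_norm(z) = 1.33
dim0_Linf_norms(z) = [0.26, 1.0, 0.76]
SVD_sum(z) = [[-0.07, 0.81, -0.54],  [-0.05, 0.51, -0.34]] + [[0.13, 0.19, 0.27], [-0.21, -0.30, -0.42]]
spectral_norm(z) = 1.15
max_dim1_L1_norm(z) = 1.33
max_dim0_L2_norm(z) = 1.02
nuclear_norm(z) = 1.81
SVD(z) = [[-0.85, -0.53], [-0.53, 0.85]] @ diag([1.1519237333205654, 0.6624739335346044]) @ [[0.08, -0.83, 0.55],  [-0.38, -0.53, -0.76]]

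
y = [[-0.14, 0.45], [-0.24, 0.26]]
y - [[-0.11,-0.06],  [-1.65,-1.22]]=[[-0.03, 0.51],[1.41, 1.48]]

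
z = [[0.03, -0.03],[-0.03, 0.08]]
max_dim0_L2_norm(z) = 0.09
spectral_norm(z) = 0.09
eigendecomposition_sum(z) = [[0.01, 0.01], [0.01, 0.0]] + [[0.02, -0.04], [-0.04, 0.08]]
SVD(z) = [[-0.42, 0.91], [0.91, 0.42]] @ diag([0.09405124837953327, 0.01594875162046673]) @ [[-0.42, 0.91],[0.91, 0.42]]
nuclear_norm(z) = 0.11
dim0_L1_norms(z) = [0.06, 0.11]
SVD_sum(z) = [[0.02, -0.04], [-0.04, 0.08]] + [[0.01, 0.01], [0.01, 0.00]]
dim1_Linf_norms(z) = [0.03, 0.08]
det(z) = 0.00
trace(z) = 0.11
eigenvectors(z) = [[-0.91, 0.42],  [-0.42, -0.91]]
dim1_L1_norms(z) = [0.06, 0.11]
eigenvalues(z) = [0.02, 0.09]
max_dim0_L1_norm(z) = 0.11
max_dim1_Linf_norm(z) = 0.08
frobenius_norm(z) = 0.10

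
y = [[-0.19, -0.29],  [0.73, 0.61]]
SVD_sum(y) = [[-0.25, -0.22], [0.71, 0.63]] + [[0.06, -0.07], [0.02, -0.02]]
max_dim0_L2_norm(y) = 0.75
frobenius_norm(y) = 1.01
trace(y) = 0.42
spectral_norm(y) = 1.01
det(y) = 0.10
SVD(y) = [[-0.33, 0.94], [0.94, 0.33]] @ diag([1.0080517777460403, 0.095034800904974]) @ [[0.75,  0.67], [0.67,  -0.75]]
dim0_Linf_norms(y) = [0.73, 0.61]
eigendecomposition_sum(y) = [[-0.10+0.30j, (-0.15+0.13j)], [(0.36-0.34j), 0.30-0.07j]] + [[-0.10-0.30j, -0.15-0.13j], [(0.36+0.34j), 0.30+0.07j]]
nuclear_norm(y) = 1.10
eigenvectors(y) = [[0.46-0.26j, 0.46+0.26j], [-0.85+0.00j, -0.85-0.00j]]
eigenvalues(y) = [(0.21+0.23j), (0.21-0.23j)]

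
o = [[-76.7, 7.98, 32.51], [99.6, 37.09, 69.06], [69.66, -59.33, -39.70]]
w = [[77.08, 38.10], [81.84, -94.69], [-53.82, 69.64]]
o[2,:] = [69.66, -59.33, -39.7]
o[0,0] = -76.7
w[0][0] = 77.08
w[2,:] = [-53.82, 69.64]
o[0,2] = 32.51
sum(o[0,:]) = -36.21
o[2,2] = -39.7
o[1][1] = 37.09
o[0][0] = -76.7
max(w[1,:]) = 81.84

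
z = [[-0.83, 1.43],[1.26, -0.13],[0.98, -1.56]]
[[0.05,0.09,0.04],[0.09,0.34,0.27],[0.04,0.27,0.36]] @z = [[0.11, -0.00], [0.62, -0.34], [0.66, -0.54]]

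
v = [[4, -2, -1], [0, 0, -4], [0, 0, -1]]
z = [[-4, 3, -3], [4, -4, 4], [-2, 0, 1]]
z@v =[[-16, 8, -5], [16, -8, 8], [-8, 4, 1]]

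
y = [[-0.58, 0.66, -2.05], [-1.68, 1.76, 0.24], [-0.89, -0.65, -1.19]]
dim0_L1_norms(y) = [3.15, 3.07, 3.48]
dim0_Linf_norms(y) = [1.68, 1.76, 2.05]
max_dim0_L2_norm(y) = 2.38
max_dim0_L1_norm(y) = 3.48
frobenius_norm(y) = 3.69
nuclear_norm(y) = 5.94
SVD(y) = [[0.69, 0.46, 0.57], [0.64, -0.75, -0.17], [0.35, 0.48, -0.81]] @ diag([2.788745910839736, 2.2210637495629117, 0.9341156594085054]) @ [[-0.64, 0.49, -0.6], [0.26, -0.60, -0.76], [0.73, 0.64, -0.26]]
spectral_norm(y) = 2.79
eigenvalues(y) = [(1.17+1.06j), (1.17-1.06j), (-2.34+0j)]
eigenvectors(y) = [[0.25-0.46j, 0.25+0.46j, 0.70+0.00j], [0.79+0.00j, (0.79-0j), 0.25+0.00j], [(-0.2+0.26j), -0.20-0.26j, 0.68+0.00j]]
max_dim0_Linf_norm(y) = 2.05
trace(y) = -0.01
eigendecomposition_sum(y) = [[(0.14+0.6j), 0.38-0.47j, -0.28-0.44j], [(-0.69+0.61j), (0.9+0.16j), (0.38-0.69j)], [(-0.03-0.38j), (-0.28+0.26j), 0.13+0.30j]] + [[0.14-0.60j, 0.38+0.47j, (-0.28+0.44j)], [-0.69-0.61j, 0.90-0.16j, 0.38+0.69j], [(-0.03+0.38j), (-0.28-0.26j), 0.13-0.30j]] + [[(-0.85+0j), -0.10+0.00j, -1.50+0.00j], [-0.30+0.00j, -0.04+0.00j, (-0.53+0j)], [(-0.83+0j), (-0.1+0j), -1.45+0.00j]]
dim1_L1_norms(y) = [3.29, 3.68, 2.73]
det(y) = -5.79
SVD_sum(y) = [[-1.22, 0.93, -1.14], [-1.14, 0.87, -1.07], [-0.61, 0.47, -0.57]] + [[0.26,  -0.61,  -0.77], [-0.42,  1.00,  1.26], [0.27,  -0.64,  -0.81]] + [[0.38, 0.34, -0.14], [-0.12, -0.1, 0.04], [-0.55, -0.48, 0.19]]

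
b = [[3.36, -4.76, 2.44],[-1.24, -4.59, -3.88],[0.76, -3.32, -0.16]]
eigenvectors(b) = [[-0.94,0.8,0.31], [0.23,0.24,0.86], [-0.27,-0.55,0.40]]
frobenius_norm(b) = 9.44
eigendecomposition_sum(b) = [[3.45, -2.92, 3.67],[-0.83, 0.70, -0.89],[1.00, -0.85, 1.07]] + [[0.06, 0.06, -0.18], [0.02, 0.02, -0.05], [-0.05, -0.04, 0.12]] + [[-0.15, -1.9, -1.05],[-0.43, -5.31, -2.94],[-0.20, -2.43, -1.35]]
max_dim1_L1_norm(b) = 10.56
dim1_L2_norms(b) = [6.32, 6.14, 3.41]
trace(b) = -1.39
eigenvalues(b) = [5.22, 0.2, -6.81]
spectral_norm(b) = 7.66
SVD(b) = [[-0.68, 0.65, -0.35], [-0.58, -0.76, -0.28], [-0.44, 0.01, 0.9]] @ diag([7.659038460676547, 5.52232075488947, 0.1720562059165006]) @ [[-0.25, 0.96, 0.09], [0.57, 0.07, 0.82], [-0.79, -0.25, 0.56]]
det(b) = -7.28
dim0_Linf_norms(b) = [3.36, 4.76, 3.88]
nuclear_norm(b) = 13.35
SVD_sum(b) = [[1.30, -5.03, -0.46], [1.11, -4.30, -0.39], [0.85, -3.29, -0.30]] + [[2.02, 0.25, 2.93], [-2.39, -0.3, -3.46], [0.03, 0.00, 0.05]] + [[0.05, 0.02, -0.03], [0.04, 0.01, -0.03], [-0.12, -0.04, 0.09]]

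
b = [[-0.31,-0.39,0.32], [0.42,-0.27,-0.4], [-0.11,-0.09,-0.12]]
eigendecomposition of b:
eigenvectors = [[-0.74+0.00j, (-0.74-0j), (0.59+0j)], [(0.06+0.62j), 0.06-0.62j, (0.5+0j)], [(-0.18-0.16j), -0.18+0.16j, (0.64+0j)]]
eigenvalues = [(-0.2+0.39j), (-0.2-0.39j), (-0.29+0j)]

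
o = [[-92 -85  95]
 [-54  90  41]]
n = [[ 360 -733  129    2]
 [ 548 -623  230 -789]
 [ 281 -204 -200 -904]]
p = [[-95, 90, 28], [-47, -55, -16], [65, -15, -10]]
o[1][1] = 90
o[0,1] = -85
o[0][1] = -85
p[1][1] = -55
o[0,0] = -92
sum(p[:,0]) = -77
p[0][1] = 90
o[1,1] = 90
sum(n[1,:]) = -634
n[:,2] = [129, 230, -200]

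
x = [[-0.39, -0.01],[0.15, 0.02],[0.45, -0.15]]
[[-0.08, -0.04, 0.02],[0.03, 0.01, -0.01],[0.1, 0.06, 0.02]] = x@[[0.20, 0.1, -0.05], [-0.06, -0.09, -0.28]]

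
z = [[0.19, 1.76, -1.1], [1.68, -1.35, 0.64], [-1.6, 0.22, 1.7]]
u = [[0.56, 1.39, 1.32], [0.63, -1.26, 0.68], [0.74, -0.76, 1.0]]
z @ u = [[0.4, -1.12, 0.35], [0.56, 3.55, 1.94], [0.5, -3.79, -0.26]]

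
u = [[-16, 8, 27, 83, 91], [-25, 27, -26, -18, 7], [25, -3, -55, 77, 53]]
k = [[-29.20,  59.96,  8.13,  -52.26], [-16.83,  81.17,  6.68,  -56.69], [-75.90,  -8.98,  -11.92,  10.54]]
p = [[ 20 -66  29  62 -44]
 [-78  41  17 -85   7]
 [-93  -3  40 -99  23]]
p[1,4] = 7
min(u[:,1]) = -3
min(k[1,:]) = -56.69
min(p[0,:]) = -66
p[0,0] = 20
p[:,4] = [-44, 7, 23]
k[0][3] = -52.26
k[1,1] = 81.17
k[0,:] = [-29.2, 59.96, 8.13, -52.26]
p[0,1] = -66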